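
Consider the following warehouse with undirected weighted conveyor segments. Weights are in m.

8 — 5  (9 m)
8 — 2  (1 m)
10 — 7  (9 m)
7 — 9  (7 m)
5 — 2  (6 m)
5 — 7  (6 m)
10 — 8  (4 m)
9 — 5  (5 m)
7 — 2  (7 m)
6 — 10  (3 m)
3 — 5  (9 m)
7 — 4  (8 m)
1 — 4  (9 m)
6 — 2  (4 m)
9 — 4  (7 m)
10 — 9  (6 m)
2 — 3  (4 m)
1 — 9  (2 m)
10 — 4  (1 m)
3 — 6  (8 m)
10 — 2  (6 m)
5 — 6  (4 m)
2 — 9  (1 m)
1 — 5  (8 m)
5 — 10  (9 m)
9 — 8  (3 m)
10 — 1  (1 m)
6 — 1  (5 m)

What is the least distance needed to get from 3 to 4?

9 m

Compare a few routes:
3 → 2 → 9 → 1 → 10 → 4: 4+1+2+1+1 = 9
3 → 2 → 10 → 4: 4+6+1 = 11
3 → 2 → 8 → 10 → 4: 4+1+4+1 = 10
Cheapest is 3 → 2 → 9 → 1 → 10 → 4 at 9 m.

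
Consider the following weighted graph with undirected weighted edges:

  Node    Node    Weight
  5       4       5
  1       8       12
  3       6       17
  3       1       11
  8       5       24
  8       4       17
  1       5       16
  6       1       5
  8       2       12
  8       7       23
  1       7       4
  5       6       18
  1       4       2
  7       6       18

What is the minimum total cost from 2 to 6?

29

Enumerating some paths:
2 - 8 - 1 - 6: 12+12+5 = 29
2 - 8 - 1 - 7 - 6: 12+12+4+18 = 46
2 - 8 - 7 - 1 - 6: 12+23+4+5 = 44
2 - 8 - 4 - 1 - 6: 12+17+2+5 = 36
The minimum is 29 via 2 - 8 - 1 - 6.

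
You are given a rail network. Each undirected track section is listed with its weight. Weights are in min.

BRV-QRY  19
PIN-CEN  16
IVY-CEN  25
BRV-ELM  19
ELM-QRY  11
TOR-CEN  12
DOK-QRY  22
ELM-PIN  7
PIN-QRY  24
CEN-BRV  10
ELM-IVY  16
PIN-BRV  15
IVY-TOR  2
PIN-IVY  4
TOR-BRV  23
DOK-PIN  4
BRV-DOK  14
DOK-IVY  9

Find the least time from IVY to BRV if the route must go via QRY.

41 min

Best IVY to QRY: IVY → PIN → ELM → QRY costing 22
Shortest QRY→BRV: QRY → BRV = 19
Total via QRY: 22 + 19 = 41 min.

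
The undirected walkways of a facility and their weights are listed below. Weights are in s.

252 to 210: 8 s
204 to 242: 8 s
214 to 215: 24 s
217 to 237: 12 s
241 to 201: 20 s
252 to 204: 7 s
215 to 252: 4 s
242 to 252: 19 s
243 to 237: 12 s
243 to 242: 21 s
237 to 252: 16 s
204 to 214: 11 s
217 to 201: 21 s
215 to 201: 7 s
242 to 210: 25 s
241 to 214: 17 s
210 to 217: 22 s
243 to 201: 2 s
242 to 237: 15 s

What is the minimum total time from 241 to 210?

Shortest distances from 241:
241: 0
214: 17  (via 241)
201: 20  (via 241)
243: 22  (via 201)
215: 27  (via 201)
204: 28  (via 214)
252: 31  (via 215)
237: 34  (via 243)
242: 36  (via 204)
210: 39  (via 252)
Shortest route: 241 → 201 → 215 → 252 → 210 = 39 s.

39 s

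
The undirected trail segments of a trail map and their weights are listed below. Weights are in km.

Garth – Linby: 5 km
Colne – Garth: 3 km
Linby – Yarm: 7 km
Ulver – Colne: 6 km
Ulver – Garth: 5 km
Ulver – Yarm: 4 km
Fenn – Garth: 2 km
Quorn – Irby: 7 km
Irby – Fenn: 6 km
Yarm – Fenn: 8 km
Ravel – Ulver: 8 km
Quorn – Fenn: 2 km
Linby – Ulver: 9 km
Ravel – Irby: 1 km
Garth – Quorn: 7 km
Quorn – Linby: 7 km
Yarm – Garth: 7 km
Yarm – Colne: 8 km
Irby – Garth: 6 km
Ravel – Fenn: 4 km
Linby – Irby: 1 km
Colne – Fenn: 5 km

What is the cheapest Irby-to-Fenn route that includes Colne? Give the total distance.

14 km

Shortest Irby→Colne: Irby → Garth → Colne = 9
Best Colne to Fenn: Colne → Fenn costing 5
Total via Colne: 9 + 5 = 14 km.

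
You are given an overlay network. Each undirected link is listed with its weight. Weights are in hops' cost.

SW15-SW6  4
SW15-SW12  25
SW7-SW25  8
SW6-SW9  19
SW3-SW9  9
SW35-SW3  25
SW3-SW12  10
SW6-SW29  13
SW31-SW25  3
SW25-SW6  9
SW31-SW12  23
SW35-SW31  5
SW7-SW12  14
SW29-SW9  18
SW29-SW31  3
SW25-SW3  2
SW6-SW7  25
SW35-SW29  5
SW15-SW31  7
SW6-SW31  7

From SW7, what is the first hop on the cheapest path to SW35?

SW25

Compare a few routes:
SW7 - SW25 - SW31 - SW35: 8+3+5 = 16
SW7 - SW25 - SW6 - SW31 - SW29 - SW35: 8+9+7+3+5 = 32
SW7 - SW25 - SW31 - SW29 - SW35: 8+3+3+5 = 19
SW7 - SW25 - SW6 - SW31 - SW35: 8+9+7+5 = 29
Cheapest is SW7 - SW25 - SW31 - SW35 at 16 hops' cost.
So from SW7 the first move is to SW25.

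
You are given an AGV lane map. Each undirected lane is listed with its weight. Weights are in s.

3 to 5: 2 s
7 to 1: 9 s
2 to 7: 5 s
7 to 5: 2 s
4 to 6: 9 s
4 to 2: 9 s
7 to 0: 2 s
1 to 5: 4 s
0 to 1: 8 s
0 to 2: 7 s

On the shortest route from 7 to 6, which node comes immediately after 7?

Candidate routes:
7–2–4–6: 5+9+9 = 23
7–0–2–4–6: 2+7+9+9 = 27
The minimum is 23 s via 7–2–4–6.
So from 7 the first move is to 2.

2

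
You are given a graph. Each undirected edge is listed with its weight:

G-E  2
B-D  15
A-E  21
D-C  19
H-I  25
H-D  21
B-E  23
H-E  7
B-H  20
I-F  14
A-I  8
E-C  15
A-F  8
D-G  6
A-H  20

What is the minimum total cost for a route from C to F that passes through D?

56

Shortest C→D: C → D = 19
Best D to F: D → G → E → A → F costing 37
Total via D: 19 + 37 = 56.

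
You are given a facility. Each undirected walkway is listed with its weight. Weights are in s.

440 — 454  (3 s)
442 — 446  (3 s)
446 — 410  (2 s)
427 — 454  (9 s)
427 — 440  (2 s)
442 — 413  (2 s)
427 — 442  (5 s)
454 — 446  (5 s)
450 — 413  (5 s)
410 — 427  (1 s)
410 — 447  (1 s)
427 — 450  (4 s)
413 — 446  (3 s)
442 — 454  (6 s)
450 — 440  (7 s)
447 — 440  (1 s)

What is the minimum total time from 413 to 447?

Candidate routes:
413 - 446 - 410 - 447: 3+2+1 = 6
413 - 442 - 446 - 410 - 447: 2+3+2+1 = 8
Cheapest is 413 - 446 - 410 - 447 at 6 s.

6 s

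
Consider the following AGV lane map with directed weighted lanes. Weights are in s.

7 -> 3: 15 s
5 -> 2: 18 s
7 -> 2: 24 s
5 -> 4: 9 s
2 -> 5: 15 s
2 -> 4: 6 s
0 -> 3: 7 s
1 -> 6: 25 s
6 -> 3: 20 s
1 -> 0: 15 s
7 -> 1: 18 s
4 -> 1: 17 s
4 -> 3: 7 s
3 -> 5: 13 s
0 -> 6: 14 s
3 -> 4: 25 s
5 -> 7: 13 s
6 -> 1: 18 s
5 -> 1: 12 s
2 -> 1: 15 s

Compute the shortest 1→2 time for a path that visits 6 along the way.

Shortest 1→6: 1–6 = 25
Best 6 to 2: 6–3–5–2 costing 51
Total via 6: 25 + 51 = 76 s.

76 s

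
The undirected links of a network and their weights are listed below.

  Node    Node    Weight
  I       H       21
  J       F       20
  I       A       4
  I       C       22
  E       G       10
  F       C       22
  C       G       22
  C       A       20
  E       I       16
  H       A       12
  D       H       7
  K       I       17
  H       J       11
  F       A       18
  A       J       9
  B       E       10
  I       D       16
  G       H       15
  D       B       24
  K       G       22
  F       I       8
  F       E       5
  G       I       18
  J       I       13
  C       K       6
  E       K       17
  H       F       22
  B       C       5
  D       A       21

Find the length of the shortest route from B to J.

34

Compare a few routes:
B - E - F - J: 10+5+20 = 35
B - C - A - J: 5+20+9 = 34
Cheapest is B - C - A - J at 34.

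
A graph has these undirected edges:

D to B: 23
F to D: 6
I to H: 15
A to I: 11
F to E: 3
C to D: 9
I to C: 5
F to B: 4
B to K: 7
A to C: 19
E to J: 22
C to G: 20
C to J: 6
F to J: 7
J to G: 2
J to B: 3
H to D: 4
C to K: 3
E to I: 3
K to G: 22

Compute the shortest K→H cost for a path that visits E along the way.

Best K to E: K → C → I → E costing 11
Best E to H: E → F → D → H costing 13
Total via E: 11 + 13 = 24.

24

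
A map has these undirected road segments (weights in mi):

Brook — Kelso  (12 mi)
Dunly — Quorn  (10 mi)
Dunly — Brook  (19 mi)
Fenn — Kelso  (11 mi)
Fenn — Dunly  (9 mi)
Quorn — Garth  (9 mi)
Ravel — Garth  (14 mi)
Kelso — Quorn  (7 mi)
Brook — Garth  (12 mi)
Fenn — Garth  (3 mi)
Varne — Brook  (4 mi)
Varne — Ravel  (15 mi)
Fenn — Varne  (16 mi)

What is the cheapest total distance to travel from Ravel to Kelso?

28 mi

Running Dijkstra from Ravel:
Ravel: 0
Garth: 14  (via Ravel)
Varne: 15  (via Ravel)
Fenn: 17  (via Garth)
Brook: 19  (via Varne)
Quorn: 23  (via Garth)
Dunly: 26  (via Fenn)
Kelso: 28  (via Fenn)
Shortest route: Ravel → Garth → Fenn → Kelso = 28 mi.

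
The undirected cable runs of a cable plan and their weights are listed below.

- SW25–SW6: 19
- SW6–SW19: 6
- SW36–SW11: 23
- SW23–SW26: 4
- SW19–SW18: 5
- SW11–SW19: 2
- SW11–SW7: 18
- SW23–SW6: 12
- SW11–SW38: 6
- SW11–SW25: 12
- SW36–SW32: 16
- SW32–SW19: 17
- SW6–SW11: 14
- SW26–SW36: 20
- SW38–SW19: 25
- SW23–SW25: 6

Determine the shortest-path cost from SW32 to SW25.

Shortest distances from SW32:
SW32: 0
SW36: 16  (via SW32)
SW19: 17  (via SW32)
SW11: 19  (via SW19)
SW18: 22  (via SW19)
SW6: 23  (via SW19)
SW38: 25  (via SW11)
SW25: 31  (via SW11)
Shortest route: SW32 → SW19 → SW11 → SW25 = 31.

31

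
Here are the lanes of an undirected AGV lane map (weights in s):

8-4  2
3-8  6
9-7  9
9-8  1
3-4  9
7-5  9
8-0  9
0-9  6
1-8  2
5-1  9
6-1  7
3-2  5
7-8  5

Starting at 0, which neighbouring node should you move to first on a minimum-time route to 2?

Compare a few routes:
0 - 8 - 3 - 2: 9+6+5 = 20
0 - 9 - 8 - 3 - 2: 6+1+6+5 = 18
0 - 9 - 8 - 4 - 3 - 2: 6+1+2+9+5 = 23
0 - 8 - 4 - 3 - 2: 9+2+9+5 = 25
Cheapest is 0 - 9 - 8 - 3 - 2 at 18 s.
So from 0 the first move is to 9.

9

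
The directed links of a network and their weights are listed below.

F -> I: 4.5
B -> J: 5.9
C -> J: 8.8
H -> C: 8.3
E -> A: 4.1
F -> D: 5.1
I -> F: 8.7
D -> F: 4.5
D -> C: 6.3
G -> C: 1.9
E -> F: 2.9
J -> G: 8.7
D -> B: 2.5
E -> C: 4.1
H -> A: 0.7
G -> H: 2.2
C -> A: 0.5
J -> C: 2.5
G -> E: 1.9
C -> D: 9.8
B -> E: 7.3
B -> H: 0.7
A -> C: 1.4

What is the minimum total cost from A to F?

Shortest distances from A:
A: 0
C: 1.4  (via A)
J: 10.2  (via C)
D: 11.2  (via C)
B: 13.7  (via D)
H: 14.4  (via B)
F: 15.7  (via D)
Shortest route: A → C → D → F = 15.7.

15.7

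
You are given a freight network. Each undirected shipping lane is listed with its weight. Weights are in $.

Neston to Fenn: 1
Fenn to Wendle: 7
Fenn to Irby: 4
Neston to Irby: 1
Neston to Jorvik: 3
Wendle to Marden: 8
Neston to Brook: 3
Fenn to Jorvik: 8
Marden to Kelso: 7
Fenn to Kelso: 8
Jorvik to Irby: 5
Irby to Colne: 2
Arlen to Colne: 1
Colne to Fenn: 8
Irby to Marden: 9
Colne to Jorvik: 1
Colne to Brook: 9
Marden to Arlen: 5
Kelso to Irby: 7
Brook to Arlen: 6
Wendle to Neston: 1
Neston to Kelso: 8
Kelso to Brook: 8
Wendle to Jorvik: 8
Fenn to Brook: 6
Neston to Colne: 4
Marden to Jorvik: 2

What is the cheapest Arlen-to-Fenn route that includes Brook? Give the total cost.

Best Arlen to Brook: Arlen → Brook costing 6
Best Brook to Fenn: Brook → Neston → Fenn costing 4
Total via Brook: 6 + 4 = $10.

$10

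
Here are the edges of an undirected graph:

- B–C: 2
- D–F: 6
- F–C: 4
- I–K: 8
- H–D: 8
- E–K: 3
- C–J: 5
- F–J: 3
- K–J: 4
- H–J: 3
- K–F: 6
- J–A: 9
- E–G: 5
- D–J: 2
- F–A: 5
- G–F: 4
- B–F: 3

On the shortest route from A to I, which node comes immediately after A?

F

Compare a few routes:
A - F - J - K - I: 5+3+4+8 = 20
A - F - D - J - K - I: 5+6+2+4+8 = 25
A - F - K - I: 5+6+8 = 19
A - J - K - I: 9+4+8 = 21
The minimum is 19 via A - F - K - I.
So from A the first move is to F.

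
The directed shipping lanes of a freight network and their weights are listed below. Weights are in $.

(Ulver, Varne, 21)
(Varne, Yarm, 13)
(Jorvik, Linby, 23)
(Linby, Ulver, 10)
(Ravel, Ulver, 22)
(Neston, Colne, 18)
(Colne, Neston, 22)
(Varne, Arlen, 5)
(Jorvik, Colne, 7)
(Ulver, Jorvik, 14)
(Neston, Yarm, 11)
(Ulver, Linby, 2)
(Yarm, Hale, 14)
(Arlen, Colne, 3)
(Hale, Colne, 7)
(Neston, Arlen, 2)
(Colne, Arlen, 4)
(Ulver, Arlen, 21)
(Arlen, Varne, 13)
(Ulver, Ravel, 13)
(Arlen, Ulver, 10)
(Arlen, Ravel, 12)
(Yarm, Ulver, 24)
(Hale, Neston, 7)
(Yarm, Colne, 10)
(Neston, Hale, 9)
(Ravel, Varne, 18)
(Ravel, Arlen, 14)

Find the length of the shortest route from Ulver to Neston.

$43

Candidate routes:
Ulver → Arlen → Colne → Neston: 21+3+22 = 46
Ulver → Jorvik → Colne → Neston: 14+7+22 = 43
Cheapest is Ulver → Jorvik → Colne → Neston at $43.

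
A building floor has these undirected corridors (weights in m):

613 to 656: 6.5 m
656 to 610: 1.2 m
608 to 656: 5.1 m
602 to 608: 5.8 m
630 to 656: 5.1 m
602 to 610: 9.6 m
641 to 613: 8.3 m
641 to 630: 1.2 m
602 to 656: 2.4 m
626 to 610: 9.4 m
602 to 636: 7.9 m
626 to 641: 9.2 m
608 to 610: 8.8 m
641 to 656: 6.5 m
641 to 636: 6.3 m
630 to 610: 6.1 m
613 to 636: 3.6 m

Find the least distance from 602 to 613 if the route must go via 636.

Best 602 to 636: 602–636 costing 7.9
Shortest 636→613: 636–613 = 3.6
Total via 636: 7.9 + 3.6 = 11.5 m.

11.5 m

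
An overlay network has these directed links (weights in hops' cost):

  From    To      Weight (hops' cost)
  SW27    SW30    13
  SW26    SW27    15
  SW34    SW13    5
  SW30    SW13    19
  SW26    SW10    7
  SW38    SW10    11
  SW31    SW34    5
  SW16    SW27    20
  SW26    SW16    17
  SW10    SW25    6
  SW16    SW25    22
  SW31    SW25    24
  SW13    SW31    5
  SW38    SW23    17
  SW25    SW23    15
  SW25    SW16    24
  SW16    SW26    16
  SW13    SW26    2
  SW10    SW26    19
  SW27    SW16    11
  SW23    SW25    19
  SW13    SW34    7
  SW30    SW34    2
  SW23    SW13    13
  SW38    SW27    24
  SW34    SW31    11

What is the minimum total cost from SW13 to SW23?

Shortest distances from SW13:
SW13: 0
SW26: 2  (via SW13)
SW31: 5  (via SW13)
SW34: 7  (via SW13)
SW10: 9  (via SW26)
SW25: 15  (via SW10)
SW27: 17  (via SW26)
SW16: 19  (via SW26)
SW30: 30  (via SW27)
SW23: 30  (via SW25)
Shortest route: SW13 → SW26 → SW10 → SW25 → SW23 = 30 hops' cost.

30 hops' cost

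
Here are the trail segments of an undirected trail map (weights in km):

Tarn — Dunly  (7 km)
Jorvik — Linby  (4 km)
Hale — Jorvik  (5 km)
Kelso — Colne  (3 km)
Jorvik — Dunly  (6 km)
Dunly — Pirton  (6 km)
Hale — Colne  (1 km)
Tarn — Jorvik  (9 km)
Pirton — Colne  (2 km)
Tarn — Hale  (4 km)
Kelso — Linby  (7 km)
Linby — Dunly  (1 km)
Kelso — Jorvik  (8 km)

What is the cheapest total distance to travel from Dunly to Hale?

Running Dijkstra from Dunly:
Dunly: 0
Linby: 1  (via Dunly)
Jorvik: 5  (via Linby)
Pirton: 6  (via Dunly)
Tarn: 7  (via Dunly)
Colne: 8  (via Pirton)
Kelso: 8  (via Linby)
Hale: 9  (via Colne)
Shortest route: Dunly → Pirton → Colne → Hale = 9 km.

9 km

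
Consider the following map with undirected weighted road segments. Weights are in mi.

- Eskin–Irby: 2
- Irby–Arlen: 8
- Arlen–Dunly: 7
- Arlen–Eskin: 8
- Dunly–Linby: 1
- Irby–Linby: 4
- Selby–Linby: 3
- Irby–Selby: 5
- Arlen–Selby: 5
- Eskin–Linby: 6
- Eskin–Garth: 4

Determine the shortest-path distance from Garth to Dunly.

11 mi

Settle nodes by increasing distance from Garth:
Garth: 0
Eskin: 4  (via Garth)
Irby: 6  (via Eskin)
Linby: 10  (via Eskin)
Selby: 11  (via Irby)
Dunly: 11  (via Linby)
Shortest route: Garth–Eskin–Linby–Dunly = 11 mi.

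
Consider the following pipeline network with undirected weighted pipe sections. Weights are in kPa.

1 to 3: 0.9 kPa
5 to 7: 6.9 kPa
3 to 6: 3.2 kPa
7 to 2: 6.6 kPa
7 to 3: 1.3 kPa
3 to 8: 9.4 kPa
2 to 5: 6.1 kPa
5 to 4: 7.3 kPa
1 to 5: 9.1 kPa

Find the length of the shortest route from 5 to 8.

17.6 kPa

Compare a few routes:
5–1–3–8: 9.1+0.9+9.4 = 19.4
5–7–3–8: 6.9+1.3+9.4 = 17.6
The minimum is 17.6 kPa via 5–7–3–8.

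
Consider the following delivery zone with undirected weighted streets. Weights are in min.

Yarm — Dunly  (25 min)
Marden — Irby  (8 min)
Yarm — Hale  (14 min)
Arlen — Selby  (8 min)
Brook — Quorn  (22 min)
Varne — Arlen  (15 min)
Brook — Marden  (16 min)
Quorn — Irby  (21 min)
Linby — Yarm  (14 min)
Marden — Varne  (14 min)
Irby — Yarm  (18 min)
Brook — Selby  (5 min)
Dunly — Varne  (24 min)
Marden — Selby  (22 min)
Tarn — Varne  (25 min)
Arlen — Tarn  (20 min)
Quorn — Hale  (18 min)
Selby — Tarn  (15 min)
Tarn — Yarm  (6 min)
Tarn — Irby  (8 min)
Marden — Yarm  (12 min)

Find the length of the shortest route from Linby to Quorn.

Running Dijkstra from Linby:
Linby: 0
Yarm: 14  (via Linby)
Tarn: 20  (via Yarm)
Marden: 26  (via Yarm)
Irby: 28  (via Tarn)
Hale: 28  (via Yarm)
Selby: 35  (via Tarn)
Dunly: 39  (via Yarm)
Varne: 40  (via Marden)
Arlen: 40  (via Tarn)
Brook: 40  (via Selby)
Quorn: 46  (via Hale)
Shortest route: Linby–Yarm–Hale–Quorn = 46 min.

46 min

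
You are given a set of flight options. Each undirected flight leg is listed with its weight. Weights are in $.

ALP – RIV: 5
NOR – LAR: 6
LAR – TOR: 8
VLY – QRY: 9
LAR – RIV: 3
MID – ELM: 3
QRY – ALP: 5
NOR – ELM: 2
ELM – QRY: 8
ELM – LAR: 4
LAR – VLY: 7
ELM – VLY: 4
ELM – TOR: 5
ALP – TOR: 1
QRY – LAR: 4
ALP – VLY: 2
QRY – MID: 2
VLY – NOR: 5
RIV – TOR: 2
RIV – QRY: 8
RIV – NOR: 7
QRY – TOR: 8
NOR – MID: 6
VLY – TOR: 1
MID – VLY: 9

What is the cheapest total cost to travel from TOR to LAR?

$5

Candidate routes:
TOR - VLY - LAR: 1+7 = 8
TOR - LAR: 8 = 8
TOR - RIV - LAR: 2+3 = 5
The minimum is $5 via TOR - RIV - LAR.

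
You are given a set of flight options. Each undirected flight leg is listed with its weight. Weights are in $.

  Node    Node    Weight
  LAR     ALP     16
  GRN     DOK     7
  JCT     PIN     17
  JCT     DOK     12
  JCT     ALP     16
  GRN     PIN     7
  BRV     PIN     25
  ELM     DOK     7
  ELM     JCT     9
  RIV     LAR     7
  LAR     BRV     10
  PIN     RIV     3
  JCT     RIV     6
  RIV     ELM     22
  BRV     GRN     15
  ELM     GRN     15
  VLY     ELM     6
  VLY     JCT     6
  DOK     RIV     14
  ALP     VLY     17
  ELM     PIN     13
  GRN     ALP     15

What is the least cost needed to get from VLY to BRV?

$29

Enumerating some paths:
VLY → JCT → RIV → LAR → BRV: 6+6+7+10 = 29
VLY → ELM → DOK → GRN → BRV: 6+7+7+15 = 35
The minimum is $29 via VLY → JCT → RIV → LAR → BRV.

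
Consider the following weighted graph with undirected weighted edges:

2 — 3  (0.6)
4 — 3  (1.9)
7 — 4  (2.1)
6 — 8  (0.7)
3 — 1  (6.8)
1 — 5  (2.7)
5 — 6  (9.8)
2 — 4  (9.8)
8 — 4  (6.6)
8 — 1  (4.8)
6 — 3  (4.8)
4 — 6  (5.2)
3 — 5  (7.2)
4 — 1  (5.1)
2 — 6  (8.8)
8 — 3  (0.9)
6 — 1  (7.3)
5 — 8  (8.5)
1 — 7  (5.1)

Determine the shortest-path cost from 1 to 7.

Compare a few routes:
1 → 7: 5.1 = 5.1
1 → 4 → 7: 5.1+2.1 = 7.2
1 → 8 → 3 → 4 → 7: 4.8+0.9+1.9+2.1 = 9.7
The minimum is 5.1 via 1 → 7.

5.1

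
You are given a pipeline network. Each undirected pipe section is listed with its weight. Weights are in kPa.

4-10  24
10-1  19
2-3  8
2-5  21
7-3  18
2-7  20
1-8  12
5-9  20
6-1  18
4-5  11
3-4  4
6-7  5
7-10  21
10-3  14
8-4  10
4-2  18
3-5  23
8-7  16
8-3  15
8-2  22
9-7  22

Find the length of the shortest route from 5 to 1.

33 kPa

Enumerating some paths:
5 - 4 - 3 - 8 - 1: 11+4+15+12 = 42
5 - 4 - 8 - 1: 11+10+12 = 33
5 - 4 - 3 - 10 - 1: 11+4+14+19 = 48
5 - 3 - 4 - 8 - 1: 23+4+10+12 = 49
Cheapest is 5 - 4 - 8 - 1 at 33 kPa.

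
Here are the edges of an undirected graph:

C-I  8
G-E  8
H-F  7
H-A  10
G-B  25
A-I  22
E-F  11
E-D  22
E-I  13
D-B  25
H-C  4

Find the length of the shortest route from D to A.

Settle nodes by increasing distance from D:
D: 0
E: 22  (via D)
B: 25  (via D)
G: 30  (via E)
F: 33  (via E)
I: 35  (via E)
H: 40  (via F)
C: 43  (via I)
A: 50  (via H)
Shortest route: D–E–F–H–A = 50.

50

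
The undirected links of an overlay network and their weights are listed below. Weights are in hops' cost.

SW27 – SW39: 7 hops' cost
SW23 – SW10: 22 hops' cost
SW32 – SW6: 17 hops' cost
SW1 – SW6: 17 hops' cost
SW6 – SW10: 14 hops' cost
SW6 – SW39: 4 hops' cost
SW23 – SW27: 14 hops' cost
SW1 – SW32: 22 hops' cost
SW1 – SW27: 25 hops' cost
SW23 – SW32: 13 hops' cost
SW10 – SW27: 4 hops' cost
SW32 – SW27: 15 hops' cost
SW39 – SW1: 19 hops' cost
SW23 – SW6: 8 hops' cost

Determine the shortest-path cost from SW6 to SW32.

17 hops' cost

Shortest distances from SW6:
SW6: 0
SW39: 4  (via SW6)
SW23: 8  (via SW6)
SW27: 11  (via SW39)
SW10: 14  (via SW6)
SW1: 17  (via SW6)
SW32: 17  (via SW6)
Shortest route: SW6 → SW32 = 17 hops' cost.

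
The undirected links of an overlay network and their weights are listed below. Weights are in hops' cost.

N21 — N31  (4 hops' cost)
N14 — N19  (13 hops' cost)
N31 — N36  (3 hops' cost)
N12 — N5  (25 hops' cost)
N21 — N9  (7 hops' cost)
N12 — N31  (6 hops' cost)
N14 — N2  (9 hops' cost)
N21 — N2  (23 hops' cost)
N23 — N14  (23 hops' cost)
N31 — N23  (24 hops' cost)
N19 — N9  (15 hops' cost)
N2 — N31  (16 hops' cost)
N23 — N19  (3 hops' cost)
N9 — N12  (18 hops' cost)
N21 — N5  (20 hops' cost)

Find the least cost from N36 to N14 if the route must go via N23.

Best N36 to N23: N36–N31–N23 costing 27
Shortest N23→N14: N23–N19–N14 = 16
Total via N23: 27 + 16 = 43 hops' cost.

43 hops' cost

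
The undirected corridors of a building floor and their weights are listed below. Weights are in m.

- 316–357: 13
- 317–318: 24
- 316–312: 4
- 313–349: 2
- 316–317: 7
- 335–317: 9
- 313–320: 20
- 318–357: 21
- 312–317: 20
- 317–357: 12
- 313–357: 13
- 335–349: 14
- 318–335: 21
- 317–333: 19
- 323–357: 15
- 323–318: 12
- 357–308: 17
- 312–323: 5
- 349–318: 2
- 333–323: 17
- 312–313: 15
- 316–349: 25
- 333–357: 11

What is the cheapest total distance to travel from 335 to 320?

Candidate routes:
335 → 318 → 349 → 313 → 320: 21+2+2+20 = 45
335 → 317 → 357 → 313 → 320: 9+12+13+20 = 54
335 → 349 → 313 → 320: 14+2+20 = 36
The minimum is 36 m via 335 → 349 → 313 → 320.

36 m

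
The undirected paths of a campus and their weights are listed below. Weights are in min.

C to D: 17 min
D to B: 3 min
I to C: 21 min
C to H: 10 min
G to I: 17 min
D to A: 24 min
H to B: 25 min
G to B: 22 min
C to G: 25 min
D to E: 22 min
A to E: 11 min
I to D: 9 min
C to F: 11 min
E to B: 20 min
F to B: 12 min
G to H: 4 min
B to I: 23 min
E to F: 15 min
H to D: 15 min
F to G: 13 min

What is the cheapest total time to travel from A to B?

Enumerating some paths:
A - E - B: 11+20 = 31
A - D - B: 24+3 = 27
A - E - F - B: 11+15+12 = 38
A - E - D - B: 11+22+3 = 36
The minimum is 27 min via A - D - B.

27 min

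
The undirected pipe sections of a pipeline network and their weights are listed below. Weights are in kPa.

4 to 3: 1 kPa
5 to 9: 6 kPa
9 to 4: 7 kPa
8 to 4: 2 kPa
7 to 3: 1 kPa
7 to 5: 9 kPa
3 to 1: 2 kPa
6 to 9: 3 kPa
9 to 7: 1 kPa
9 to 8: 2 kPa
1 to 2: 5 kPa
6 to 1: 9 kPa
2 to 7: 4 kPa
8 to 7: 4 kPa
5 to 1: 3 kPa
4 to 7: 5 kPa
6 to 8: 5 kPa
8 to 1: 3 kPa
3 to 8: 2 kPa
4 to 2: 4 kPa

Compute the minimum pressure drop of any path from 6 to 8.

5 kPa

Candidate routes:
6–9–7–3–8: 3+1+1+2 = 7
6–8: 5 = 5
The minimum is 5 kPa via 6–8.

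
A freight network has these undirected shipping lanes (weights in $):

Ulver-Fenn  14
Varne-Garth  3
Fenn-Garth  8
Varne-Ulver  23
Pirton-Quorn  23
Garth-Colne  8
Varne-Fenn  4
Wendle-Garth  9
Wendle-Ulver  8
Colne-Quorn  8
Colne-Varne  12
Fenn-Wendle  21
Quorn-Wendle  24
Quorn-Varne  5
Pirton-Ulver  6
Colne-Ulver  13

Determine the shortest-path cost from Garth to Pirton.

$23

Shortest distances from Garth:
Garth: 0
Varne: 3  (via Garth)
Fenn: 7  (via Varne)
Quorn: 8  (via Varne)
Colne: 8  (via Garth)
Wendle: 9  (via Garth)
Ulver: 17  (via Wendle)
Pirton: 23  (via Ulver)
Shortest route: Garth → Wendle → Ulver → Pirton = $23.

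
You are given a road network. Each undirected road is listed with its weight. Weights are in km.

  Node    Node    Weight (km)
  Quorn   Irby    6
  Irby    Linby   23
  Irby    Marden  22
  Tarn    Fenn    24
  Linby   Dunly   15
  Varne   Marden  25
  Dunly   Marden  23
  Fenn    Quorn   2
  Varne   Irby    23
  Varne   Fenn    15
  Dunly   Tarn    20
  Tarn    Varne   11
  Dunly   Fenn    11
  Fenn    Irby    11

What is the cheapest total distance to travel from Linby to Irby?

23 km

Candidate routes:
Linby–Dunly–Fenn–Irby: 15+11+11 = 37
Linby–Dunly–Fenn–Quorn–Irby: 15+11+2+6 = 34
Linby–Irby: 23 = 23
The minimum is 23 km via Linby–Irby.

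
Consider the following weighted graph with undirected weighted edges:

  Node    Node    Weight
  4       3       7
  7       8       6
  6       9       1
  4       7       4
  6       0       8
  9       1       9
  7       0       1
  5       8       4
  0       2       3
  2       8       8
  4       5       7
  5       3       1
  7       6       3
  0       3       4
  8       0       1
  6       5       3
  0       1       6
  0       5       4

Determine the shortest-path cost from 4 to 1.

11

Shortest distances from 4:
4: 0
7: 4  (via 4)
0: 5  (via 7)
8: 6  (via 0)
3: 7  (via 4)
5: 7  (via 4)
6: 7  (via 7)
2: 8  (via 0)
9: 8  (via 6)
1: 11  (via 0)
Shortest route: 4 → 7 → 0 → 1 = 11.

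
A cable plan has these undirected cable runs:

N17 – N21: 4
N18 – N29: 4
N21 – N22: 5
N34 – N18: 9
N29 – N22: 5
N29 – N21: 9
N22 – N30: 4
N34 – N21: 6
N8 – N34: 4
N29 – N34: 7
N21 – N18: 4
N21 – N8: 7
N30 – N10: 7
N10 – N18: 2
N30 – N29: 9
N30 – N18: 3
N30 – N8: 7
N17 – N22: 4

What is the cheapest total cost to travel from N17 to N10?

10

Candidate routes:
N17–N22–N30–N18–N10: 4+4+3+2 = 13
N17–N21–N18–N10: 4+4+2 = 10
N17–N22–N30–N10: 4+4+7 = 15
N17–N22–N29–N18–N10: 4+5+4+2 = 15
Cheapest is N17–N21–N18–N10 at 10.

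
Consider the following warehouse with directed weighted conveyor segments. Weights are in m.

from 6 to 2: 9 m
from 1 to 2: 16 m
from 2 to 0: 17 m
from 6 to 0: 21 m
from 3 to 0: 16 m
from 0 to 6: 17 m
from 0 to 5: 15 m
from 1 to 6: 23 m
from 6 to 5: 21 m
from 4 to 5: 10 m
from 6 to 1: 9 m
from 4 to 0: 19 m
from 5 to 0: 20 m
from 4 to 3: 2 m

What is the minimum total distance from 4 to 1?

44 m

Candidate routes:
4 - 0 - 6 - 1: 19+17+9 = 45
4 - 5 - 0 - 6 - 1: 10+20+17+9 = 56
4 - 3 - 0 - 6 - 1: 2+16+17+9 = 44
Cheapest is 4 - 3 - 0 - 6 - 1 at 44 m.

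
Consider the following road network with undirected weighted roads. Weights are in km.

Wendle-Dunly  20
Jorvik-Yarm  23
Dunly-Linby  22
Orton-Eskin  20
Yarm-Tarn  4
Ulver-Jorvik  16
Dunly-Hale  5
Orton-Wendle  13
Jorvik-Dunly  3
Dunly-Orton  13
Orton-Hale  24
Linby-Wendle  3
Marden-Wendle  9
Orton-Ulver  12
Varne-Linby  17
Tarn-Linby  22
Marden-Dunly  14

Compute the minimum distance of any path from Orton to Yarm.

39 km

Compare a few routes:
Orton → Dunly → Jorvik → Yarm: 13+3+23 = 39
Orton → Wendle → Linby → Tarn → Yarm: 13+3+22+4 = 42
The minimum is 39 km via Orton → Dunly → Jorvik → Yarm.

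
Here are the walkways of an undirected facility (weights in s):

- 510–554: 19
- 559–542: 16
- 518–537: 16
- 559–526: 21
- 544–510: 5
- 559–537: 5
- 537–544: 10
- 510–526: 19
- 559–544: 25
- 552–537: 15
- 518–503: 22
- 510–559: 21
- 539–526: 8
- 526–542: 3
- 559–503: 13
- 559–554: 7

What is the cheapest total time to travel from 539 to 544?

32 s

Enumerating some paths:
539 - 526 - 542 - 559 - 537 - 544: 8+3+16+5+10 = 42
539 - 526 - 559 - 537 - 544: 8+21+5+10 = 44
539 - 526 - 510 - 544: 8+19+5 = 32
Cheapest is 539 - 526 - 510 - 544 at 32 s.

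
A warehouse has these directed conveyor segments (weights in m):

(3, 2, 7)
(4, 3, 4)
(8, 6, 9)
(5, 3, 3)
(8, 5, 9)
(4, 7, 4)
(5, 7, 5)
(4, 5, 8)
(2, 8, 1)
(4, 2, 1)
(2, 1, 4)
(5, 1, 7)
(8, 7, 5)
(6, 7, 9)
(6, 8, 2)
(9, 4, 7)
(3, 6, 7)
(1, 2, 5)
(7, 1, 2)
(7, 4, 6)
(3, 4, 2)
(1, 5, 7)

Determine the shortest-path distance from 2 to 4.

Running Dijkstra from 2:
2: 0
8: 1  (via 2)
1: 4  (via 2)
7: 6  (via 8)
5: 10  (via 8)
6: 10  (via 8)
4: 12  (via 7)
Shortest route: 2–8–7–4 = 12 m.

12 m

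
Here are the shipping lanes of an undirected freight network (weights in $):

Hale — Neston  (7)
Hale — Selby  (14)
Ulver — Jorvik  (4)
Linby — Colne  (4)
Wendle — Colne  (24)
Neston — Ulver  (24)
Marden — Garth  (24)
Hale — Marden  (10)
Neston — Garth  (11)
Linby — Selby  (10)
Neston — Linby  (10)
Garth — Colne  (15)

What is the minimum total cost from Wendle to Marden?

Enumerating some paths:
Wendle - Colne - Linby - Neston - Hale - Marden: 24+4+10+7+10 = 55
Wendle - Colne - Linby - Selby - Hale - Marden: 24+4+10+14+10 = 62
Cheapest is Wendle - Colne - Linby - Neston - Hale - Marden at $55.

$55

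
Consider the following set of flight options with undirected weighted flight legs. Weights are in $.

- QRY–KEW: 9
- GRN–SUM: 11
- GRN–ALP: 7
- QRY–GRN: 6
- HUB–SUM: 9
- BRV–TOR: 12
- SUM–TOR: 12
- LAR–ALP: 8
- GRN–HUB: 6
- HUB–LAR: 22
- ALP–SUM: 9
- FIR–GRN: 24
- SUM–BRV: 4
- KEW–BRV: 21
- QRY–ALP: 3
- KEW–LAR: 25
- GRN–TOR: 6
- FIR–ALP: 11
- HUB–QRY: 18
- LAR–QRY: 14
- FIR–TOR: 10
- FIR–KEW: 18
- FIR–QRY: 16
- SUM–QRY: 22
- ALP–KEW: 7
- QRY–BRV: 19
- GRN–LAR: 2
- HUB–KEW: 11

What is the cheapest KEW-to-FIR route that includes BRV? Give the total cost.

Best KEW to BRV: KEW–ALP–SUM–BRV costing 20
Shortest BRV→FIR: BRV–TOR–FIR = 22
Total via BRV: 20 + 22 = $42.

$42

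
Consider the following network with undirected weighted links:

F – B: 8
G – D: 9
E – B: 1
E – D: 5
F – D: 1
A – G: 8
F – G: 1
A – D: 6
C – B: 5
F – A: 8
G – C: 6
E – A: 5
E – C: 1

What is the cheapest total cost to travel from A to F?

Shortest distances from A:
A: 0
E: 5  (via A)
B: 6  (via E)
C: 6  (via E)
D: 6  (via A)
F: 7  (via D)
Shortest route: A–D–F = 7.

7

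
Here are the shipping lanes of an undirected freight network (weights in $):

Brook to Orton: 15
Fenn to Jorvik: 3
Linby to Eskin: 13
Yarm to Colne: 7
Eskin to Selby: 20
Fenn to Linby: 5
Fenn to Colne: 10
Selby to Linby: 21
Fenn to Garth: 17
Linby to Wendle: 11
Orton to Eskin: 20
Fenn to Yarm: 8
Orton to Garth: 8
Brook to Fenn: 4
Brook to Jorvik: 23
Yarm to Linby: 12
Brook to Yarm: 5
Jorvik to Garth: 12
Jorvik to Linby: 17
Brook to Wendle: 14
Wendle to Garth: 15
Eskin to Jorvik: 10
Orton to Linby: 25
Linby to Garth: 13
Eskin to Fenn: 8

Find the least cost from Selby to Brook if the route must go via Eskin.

Shortest Selby→Eskin: Selby–Eskin = 20
Best Eskin to Brook: Eskin–Fenn–Brook costing 12
Total via Eskin: 20 + 12 = $32.

$32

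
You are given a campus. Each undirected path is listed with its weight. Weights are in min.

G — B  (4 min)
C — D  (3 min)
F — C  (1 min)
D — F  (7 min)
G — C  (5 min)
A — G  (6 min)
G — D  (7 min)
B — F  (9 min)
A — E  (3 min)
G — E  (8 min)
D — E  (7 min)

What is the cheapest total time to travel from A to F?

Shortest distances from A:
A: 0
E: 3  (via A)
G: 6  (via A)
B: 10  (via G)
D: 10  (via E)
C: 11  (via G)
F: 12  (via C)
Shortest route: A → G → C → F = 12 min.

12 min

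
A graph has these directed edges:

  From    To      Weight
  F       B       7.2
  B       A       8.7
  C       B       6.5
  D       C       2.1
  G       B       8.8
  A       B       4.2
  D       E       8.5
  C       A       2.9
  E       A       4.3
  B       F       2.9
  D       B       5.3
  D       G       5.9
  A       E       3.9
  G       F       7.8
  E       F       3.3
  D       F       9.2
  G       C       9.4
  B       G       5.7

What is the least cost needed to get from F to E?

Running Dijkstra from F:
F: 0
B: 7.2  (via F)
G: 12.9  (via B)
A: 15.9  (via B)
E: 19.8  (via A)
Shortest route: F → B → A → E = 19.8.

19.8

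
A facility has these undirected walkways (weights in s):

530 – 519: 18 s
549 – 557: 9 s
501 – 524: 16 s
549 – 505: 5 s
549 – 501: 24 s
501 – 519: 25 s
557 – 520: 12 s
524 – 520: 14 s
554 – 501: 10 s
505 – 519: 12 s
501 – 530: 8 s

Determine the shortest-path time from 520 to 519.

Enumerating some paths:
520–524–501–519: 14+16+25 = 55
520–557–549–505–519: 12+9+5+12 = 38
The minimum is 38 s via 520–557–549–505–519.

38 s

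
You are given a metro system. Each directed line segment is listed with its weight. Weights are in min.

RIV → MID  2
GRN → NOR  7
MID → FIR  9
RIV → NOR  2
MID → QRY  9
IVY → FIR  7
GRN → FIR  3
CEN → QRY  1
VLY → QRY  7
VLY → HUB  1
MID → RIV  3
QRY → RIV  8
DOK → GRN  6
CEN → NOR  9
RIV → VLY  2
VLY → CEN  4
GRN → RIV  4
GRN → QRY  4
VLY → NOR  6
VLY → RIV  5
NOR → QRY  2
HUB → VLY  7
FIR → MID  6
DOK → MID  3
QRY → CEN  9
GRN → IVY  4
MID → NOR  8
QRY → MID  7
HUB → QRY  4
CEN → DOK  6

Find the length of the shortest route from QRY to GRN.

Enumerating some paths:
QRY → CEN → DOK → GRN: 9+6+6 = 21
QRY → RIV → VLY → CEN → DOK → GRN: 8+2+4+6+6 = 26
The minimum is 21 min via QRY → CEN → DOK → GRN.

21 min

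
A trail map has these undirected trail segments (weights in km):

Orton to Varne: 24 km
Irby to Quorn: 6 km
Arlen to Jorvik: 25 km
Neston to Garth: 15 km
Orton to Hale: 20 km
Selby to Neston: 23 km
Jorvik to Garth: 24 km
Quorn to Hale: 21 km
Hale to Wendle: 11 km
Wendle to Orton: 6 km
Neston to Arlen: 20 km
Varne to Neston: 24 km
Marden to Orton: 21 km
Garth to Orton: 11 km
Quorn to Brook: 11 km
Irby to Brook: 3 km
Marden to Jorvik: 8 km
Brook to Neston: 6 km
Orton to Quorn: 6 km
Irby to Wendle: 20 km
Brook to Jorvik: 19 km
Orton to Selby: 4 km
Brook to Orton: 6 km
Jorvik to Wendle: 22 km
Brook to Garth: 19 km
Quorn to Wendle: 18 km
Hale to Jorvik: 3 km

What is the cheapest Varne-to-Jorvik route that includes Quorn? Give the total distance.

54 km

Shortest Varne→Quorn: Varne → Orton → Quorn = 30
Best Quorn to Jorvik: Quorn → Hale → Jorvik costing 24
Total via Quorn: 30 + 24 = 54 km.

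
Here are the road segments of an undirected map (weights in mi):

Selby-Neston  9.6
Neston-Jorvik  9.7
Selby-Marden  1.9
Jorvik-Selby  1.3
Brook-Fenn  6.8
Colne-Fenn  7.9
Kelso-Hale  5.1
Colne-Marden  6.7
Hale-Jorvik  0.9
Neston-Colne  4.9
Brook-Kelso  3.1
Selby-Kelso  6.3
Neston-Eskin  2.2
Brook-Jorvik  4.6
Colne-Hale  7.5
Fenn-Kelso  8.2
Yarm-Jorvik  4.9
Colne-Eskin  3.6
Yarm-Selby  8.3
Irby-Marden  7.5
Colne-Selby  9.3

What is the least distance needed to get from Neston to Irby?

Shortest distances from Neston:
Neston: 0
Eskin: 2.2  (via Neston)
Colne: 4.9  (via Neston)
Selby: 9.6  (via Neston)
Jorvik: 9.7  (via Neston)
Hale: 10.6  (via Jorvik)
Marden: 11.5  (via Selby)
Fenn: 12.8  (via Colne)
Brook: 14.3  (via Jorvik)
Yarm: 14.6  (via Jorvik)
Kelso: 15.7  (via Hale)
Irby: 19  (via Marden)
Shortest route: Neston–Selby–Marden–Irby = 19 mi.

19 mi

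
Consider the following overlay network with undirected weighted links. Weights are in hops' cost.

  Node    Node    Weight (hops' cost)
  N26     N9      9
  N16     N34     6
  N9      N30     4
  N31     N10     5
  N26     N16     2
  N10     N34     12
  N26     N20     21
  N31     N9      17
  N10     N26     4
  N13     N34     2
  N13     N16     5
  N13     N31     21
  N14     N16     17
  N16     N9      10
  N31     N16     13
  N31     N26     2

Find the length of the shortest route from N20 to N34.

29 hops' cost

Settle nodes by increasing distance from N20:
N20: 0
N26: 21  (via N20)
N16: 23  (via N26)
N31: 23  (via N26)
N10: 25  (via N26)
N13: 28  (via N16)
N34: 29  (via N16)
Shortest route: N20 → N26 → N16 → N34 = 29 hops' cost.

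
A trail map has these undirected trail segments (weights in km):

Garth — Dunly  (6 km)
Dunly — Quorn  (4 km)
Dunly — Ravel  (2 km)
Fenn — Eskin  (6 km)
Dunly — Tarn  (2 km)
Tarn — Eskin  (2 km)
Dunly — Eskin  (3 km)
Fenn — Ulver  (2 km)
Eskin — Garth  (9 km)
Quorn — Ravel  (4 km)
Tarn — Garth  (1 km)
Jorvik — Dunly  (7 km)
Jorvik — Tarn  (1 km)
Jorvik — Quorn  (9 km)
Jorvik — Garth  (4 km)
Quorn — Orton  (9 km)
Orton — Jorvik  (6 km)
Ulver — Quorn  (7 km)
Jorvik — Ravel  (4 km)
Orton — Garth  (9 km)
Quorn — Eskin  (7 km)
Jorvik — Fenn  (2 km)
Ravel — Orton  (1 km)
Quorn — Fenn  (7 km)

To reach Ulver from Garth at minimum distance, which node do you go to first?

Candidate routes:
Garth - Tarn - Jorvik - Fenn - Ulver: 1+1+2+2 = 6
Garth - Jorvik - Fenn - Ulver: 4+2+2 = 8
The minimum is 6 km via Garth - Tarn - Jorvik - Fenn - Ulver.
So from Garth the first move is to Tarn.

Tarn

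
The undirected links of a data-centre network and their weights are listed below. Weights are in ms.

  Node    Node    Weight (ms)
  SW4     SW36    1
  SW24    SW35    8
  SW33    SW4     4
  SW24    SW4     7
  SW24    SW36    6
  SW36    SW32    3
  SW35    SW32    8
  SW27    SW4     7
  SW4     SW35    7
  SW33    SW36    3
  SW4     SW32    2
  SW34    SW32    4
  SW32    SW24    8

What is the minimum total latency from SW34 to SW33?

10 ms

Running Dijkstra from SW34:
SW34: 0
SW32: 4  (via SW34)
SW4: 6  (via SW32)
SW36: 7  (via SW32)
SW33: 10  (via SW4)
Shortest route: SW34–SW32–SW4–SW33 = 10 ms.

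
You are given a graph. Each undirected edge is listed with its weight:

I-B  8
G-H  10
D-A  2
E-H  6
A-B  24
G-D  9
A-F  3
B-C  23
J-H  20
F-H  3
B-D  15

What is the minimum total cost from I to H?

31

Compare a few routes:
I - B - A - F - H: 8+24+3+3 = 38
I - B - D - A - F - H: 8+15+2+3+3 = 31
Cheapest is I - B - D - A - F - H at 31.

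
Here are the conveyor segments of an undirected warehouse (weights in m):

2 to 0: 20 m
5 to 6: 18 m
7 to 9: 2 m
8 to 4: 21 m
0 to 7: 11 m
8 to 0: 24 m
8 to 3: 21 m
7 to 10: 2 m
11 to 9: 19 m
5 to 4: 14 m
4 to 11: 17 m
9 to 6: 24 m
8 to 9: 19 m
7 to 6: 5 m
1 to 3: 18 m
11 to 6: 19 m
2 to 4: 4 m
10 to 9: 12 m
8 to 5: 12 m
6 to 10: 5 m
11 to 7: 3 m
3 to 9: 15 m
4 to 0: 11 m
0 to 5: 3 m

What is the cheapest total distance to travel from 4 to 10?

Running Dijkstra from 4:
4: 0
2: 4  (via 4)
0: 11  (via 4)
5: 14  (via 4)
11: 17  (via 4)
7: 20  (via 11)
8: 21  (via 4)
9: 22  (via 7)
10: 22  (via 7)
Shortest route: 4–11–7–10 = 22 m.

22 m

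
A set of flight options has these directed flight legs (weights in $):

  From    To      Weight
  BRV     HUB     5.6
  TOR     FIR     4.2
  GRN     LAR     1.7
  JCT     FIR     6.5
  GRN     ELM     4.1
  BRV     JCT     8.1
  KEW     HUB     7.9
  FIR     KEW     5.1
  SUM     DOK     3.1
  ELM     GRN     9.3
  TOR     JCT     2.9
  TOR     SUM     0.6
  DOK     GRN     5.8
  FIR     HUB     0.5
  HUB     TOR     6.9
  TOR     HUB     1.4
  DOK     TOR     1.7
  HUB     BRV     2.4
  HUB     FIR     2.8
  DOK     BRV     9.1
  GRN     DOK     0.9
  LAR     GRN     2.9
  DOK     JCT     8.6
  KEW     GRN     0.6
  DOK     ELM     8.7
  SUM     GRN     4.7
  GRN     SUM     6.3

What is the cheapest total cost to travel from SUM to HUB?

Candidate routes:
SUM → GRN → DOK → TOR → HUB: 4.7+0.9+1.7+1.4 = 8.7
SUM → DOK → TOR → HUB: 3.1+1.7+1.4 = 6.2
SUM → DOK → TOR → FIR → HUB: 3.1+1.7+4.2+0.5 = 9.5
SUM → GRN → DOK → TOR → FIR → HUB: 4.7+0.9+1.7+4.2+0.5 = 12
Cheapest is SUM → DOK → TOR → HUB at $6.2.

$6.2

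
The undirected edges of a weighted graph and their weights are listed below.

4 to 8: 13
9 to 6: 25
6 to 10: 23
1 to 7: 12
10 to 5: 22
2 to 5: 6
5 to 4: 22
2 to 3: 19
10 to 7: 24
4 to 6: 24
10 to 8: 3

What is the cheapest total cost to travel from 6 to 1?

Running Dijkstra from 6:
6: 0
10: 23  (via 6)
4: 24  (via 6)
9: 25  (via 6)
8: 26  (via 10)
5: 45  (via 10)
7: 47  (via 10)
2: 51  (via 5)
1: 59  (via 7)
Shortest route: 6 → 10 → 7 → 1 = 59.

59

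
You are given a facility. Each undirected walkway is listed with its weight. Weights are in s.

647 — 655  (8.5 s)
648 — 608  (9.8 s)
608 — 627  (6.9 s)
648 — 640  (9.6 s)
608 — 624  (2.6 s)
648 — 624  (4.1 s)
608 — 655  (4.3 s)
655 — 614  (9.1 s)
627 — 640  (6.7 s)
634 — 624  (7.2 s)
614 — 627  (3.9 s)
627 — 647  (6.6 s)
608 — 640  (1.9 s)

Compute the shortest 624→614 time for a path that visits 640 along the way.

15.1 s

Best 624 to 640: 624–608–640 costing 4.5
Best 640 to 614: 640–627–614 costing 10.6
Total via 640: 4.5 + 10.6 = 15.1 s.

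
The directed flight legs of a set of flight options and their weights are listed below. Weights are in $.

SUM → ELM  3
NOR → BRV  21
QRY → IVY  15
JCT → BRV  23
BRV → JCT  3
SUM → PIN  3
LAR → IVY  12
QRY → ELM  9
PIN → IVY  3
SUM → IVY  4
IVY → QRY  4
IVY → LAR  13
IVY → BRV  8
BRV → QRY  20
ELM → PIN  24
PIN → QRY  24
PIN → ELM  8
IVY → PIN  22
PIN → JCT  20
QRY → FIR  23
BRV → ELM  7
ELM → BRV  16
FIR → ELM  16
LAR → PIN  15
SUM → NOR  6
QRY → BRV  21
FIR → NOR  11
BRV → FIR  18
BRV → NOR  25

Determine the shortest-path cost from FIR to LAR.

Settle nodes by increasing distance from FIR:
FIR: 0
NOR: 11  (via FIR)
ELM: 16  (via FIR)
BRV: 32  (via NOR)
JCT: 35  (via BRV)
PIN: 40  (via ELM)
IVY: 43  (via PIN)
QRY: 47  (via IVY)
LAR: 56  (via IVY)
Shortest route: FIR–ELM–PIN–IVY–LAR = $56.

$56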